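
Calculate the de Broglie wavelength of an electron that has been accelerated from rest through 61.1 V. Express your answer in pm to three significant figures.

KE = eV = 1.602 × 10⁻¹⁹ × 61.10 = 9.788 × 10⁻¹⁸ J.
p = √(2mKE) = √(2 × 9.109 × 10⁻³¹ × 9.788 × 10⁻¹⁸) = 4.223 × 10⁻²⁴ kg·m/s.
λ = h/p = 6.626 × 10⁻³⁴ / 4.223 × 10⁻²⁴ = 1.57 × 10⁻¹⁰ m = 157 pm.

λ = 157 pm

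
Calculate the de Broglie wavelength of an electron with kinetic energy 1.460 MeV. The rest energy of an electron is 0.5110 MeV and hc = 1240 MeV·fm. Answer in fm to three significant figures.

Total energy E = KE + m₀c² = 1.460 + 0.5110 = 1.9710 MeV.
(pc)² = E² − (m₀c²)² = (1.9710)² − (0.5110)² = 3.624 MeV², so pc = 1.904 MeV.
λ = hc/(pc) = 1240 MeV·fm / 1.904 MeV = 651 fm.

λ = 651 fm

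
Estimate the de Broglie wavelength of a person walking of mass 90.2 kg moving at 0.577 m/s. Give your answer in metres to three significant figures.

p = mv = 90.2 × 0.577 = 5.205 × 10¹ kg·m/s.
λ = h/p = 6.626 × 10⁻³⁴ / 5.205 × 10¹ = 1.27 × 10⁻³⁵ m.

λ = 1.27 × 10⁻³⁵ m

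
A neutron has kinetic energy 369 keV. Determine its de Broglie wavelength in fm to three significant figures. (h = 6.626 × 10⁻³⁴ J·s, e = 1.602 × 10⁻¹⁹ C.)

KE = 369 keV = 5.911 × 10⁻¹⁴ J.
p = √(2mKE) = √(2 × 1.675 × 10⁻²⁷ × 5.911 × 10⁻¹⁴) = 1.407 × 10⁻²⁰ kg·m/s.
λ = h/p = 6.626 × 10⁻³⁴ / 1.407 × 10⁻²⁰ = 4.71 × 10⁻¹⁴ m = 47.1 fm.

λ = 47.1 fm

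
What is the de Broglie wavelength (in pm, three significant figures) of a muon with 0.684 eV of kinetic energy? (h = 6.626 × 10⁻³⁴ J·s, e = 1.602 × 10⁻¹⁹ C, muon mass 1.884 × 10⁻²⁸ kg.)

KE = 0.684 eV = 1.096 × 10⁻¹⁹ J.
p = √(2mKE) = √(2 × 1.884 × 10⁻²⁸ × 1.096 × 10⁻¹⁹) = 6.426 × 10⁻²⁴ kg·m/s.
λ = h/p = 6.626 × 10⁻³⁴ / 6.426 × 10⁻²⁴ = 1.03 × 10⁻¹⁰ m = 103 pm.

λ = 103 pm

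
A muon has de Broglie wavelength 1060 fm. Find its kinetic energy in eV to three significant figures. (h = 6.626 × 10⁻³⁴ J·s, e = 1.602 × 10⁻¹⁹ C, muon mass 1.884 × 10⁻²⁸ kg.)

p = h/λ = 6.626 × 10⁻³⁴ / 1.060 × 10⁻¹² = 6.251 × 10⁻²² kg·m/s.
KE = p²/(2m) = (6.251 × 10⁻²²)² / (2 × 1.884 × 10⁻²⁸) = 1.037 × 10⁻¹⁵ J = 6470 eV.

KE = 6470 eV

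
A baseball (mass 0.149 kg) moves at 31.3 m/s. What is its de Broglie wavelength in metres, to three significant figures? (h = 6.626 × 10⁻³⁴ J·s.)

λ = 1.42 × 10⁻³⁴ m

p = mv = 0.149 × 31.3 = 4.664 kg·m/s.
λ = h/p = 6.626 × 10⁻³⁴ / 4.664 = 1.42 × 10⁻³⁴ m.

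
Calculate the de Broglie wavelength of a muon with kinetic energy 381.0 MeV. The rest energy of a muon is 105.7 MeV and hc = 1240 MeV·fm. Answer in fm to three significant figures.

λ = 2.61 fm

Total energy E = KE + m₀c² = 381.0 + 105.7 = 486.7 MeV.
(pc)² = E² − (m₀c²)² = (486.7)² − (105.7)² = 2.257 × 10⁵ MeV², so pc = 475.1 MeV.
λ = hc/(pc) = 1240 MeV·fm / 475.1 MeV = 2.61 fm.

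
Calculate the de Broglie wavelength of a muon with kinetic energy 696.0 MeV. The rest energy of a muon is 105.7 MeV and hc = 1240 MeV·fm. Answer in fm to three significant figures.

λ = 1.56 fm

Total energy E = KE + m₀c² = 696.0 + 105.7 = 801.7 MeV.
(pc)² = E² − (m₀c²)² = (801.7)² − (105.7)² = 6.316 × 10⁵ MeV², so pc = 794.7 MeV.
λ = hc/(pc) = 1240 MeV·fm / 794.7 MeV = 1.56 fm.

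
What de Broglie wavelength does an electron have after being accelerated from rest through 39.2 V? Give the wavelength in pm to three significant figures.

λ = 196 pm

KE = eV = 1.602 × 10⁻¹⁹ × 39.20 = 6.280 × 10⁻¹⁸ J.
p = √(2mKE) = √(2 × 9.109 × 10⁻³¹ × 6.280 × 10⁻¹⁸) = 3.382 × 10⁻²⁴ kg·m/s.
λ = h/p = 6.626 × 10⁻³⁴ / 3.382 × 10⁻²⁴ = 1.96 × 10⁻¹⁰ m = 196 pm.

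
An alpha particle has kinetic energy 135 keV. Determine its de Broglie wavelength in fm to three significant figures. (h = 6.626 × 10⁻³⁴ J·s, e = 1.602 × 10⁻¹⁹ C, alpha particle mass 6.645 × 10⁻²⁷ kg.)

λ = 39.1 fm

KE = 135 keV = 2.163 × 10⁻¹⁴ J.
p = √(2mKE) = √(2 × 6.645 × 10⁻²⁷ × 2.163 × 10⁻¹⁴) = 1.695 × 10⁻²⁰ kg·m/s.
λ = h/p = 6.626 × 10⁻³⁴ / 1.695 × 10⁻²⁰ = 3.91 × 10⁻¹⁴ m = 39.1 fm.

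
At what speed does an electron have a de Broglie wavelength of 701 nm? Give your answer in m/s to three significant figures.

p = h/λ = 6.626 × 10⁻³⁴ / 7.010 × 10⁻⁷ = 9.452 × 10⁻²⁸ kg·m/s.
v = p/m = 9.452 × 10⁻²⁸ / 9.109 × 10⁻³¹ = 1.04 × 10³ m/s = 1040 m/s.

v = 1040 m/s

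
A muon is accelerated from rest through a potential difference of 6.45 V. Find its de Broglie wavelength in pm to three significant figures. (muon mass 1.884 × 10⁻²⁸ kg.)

KE = eV = 1.602 × 10⁻¹⁹ × 6.450 = 1.033 × 10⁻¹⁸ J.
p = √(2mKE) = √(2 × 1.884 × 10⁻²⁸ × 1.033 × 10⁻¹⁸) = 1.973 × 10⁻²³ kg·m/s.
λ = h/p = 6.626 × 10⁻³⁴ / 1.973 × 10⁻²³ = 3.36 × 10⁻¹¹ m = 33.6 pm.

λ = 33.6 pm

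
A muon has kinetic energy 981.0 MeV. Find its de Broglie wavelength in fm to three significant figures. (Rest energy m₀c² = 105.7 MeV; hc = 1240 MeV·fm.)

λ = 1.15 fm

Total energy E = KE + m₀c² = 981.0 + 105.7 = 1086.7 MeV.
(pc)² = E² − (m₀c²)² = (1086.7)² − (105.7)² = 1.170 × 10⁶ MeV², so pc = 1082 MeV.
λ = hc/(pc) = 1240 MeV·fm / 1082 MeV = 1.15 fm.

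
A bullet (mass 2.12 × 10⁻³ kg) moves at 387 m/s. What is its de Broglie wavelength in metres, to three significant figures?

λ = 8.08 × 10⁻³⁴ m

p = mv = 2.12 × 10⁻³ × 387 = 8.204 × 10⁻¹ kg·m/s.
λ = h/p = 6.626 × 10⁻³⁴ / 8.204 × 10⁻¹ = 8.08 × 10⁻³⁴ m.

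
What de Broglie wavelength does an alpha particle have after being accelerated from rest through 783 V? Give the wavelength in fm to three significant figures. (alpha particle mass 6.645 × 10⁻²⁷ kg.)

KE = 2eV = 2 × 1.602 × 10⁻¹⁹ × 783.0 = 2.509 × 10⁻¹⁶ J.
p = √(2mKE) = √(2 × 6.645 × 10⁻²⁷ × 2.509 × 10⁻¹⁶) = 1.826 × 10⁻²¹ kg·m/s.
λ = h/p = 6.626 × 10⁻³⁴ / 1.826 × 10⁻²¹ = 3.63 × 10⁻¹³ m = 363 fm.

λ = 363 fm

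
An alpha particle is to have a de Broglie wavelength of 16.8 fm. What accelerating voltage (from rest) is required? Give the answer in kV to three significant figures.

V = 365 kV

p = h/λ = 6.626 × 10⁻³⁴ / 1.680 × 10⁻¹⁴ = 3.944 × 10⁻²⁰ kg·m/s.
KE = p²/(2m) = 1.170 × 10⁻¹³ J.
V = KE/2e = 1.170 × 10⁻¹³ / (2 × 1.602 × 10⁻¹⁹) = 365 kV.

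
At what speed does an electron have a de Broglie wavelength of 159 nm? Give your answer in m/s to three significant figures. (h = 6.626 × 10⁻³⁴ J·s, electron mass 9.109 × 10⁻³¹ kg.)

v = 4570 m/s

p = h/λ = 6.626 × 10⁻³⁴ / 1.590 × 10⁻⁷ = 4.167 × 10⁻²⁷ kg·m/s.
v = p/m = 4.167 × 10⁻²⁷ / 9.109 × 10⁻³¹ = 4.57 × 10³ m/s = 4570 m/s.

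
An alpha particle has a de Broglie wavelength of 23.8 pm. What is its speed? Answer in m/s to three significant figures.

p = h/λ = 6.626 × 10⁻³⁴ / 2.380 × 10⁻¹¹ = 2.784 × 10⁻²³ kg·m/s.
v = p/m = 2.784 × 10⁻²³ / 6.645 × 10⁻²⁷ = 4.19 × 10³ m/s = 4190 m/s.

v = 4190 m/s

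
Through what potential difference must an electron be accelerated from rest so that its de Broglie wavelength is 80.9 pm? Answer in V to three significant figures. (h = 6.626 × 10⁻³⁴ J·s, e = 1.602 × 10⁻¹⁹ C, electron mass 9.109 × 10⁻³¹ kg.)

V = 230 V

p = h/λ = 6.626 × 10⁻³⁴ / 8.090 × 10⁻¹¹ = 8.190 × 10⁻²⁴ kg·m/s.
KE = p²/(2m) = 3.682 × 10⁻¹⁷ J.
V = KE/e = 3.682 × 10⁻¹⁷ / (1.602 × 10⁻¹⁹) = 230 V.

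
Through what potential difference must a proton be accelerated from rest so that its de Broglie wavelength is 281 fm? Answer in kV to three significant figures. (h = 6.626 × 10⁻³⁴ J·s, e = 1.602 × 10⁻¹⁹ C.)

V = 10.4 kV

p = h/λ = 6.626 × 10⁻³⁴ / 2.810 × 10⁻¹³ = 2.358 × 10⁻²¹ kg·m/s.
KE = p²/(2m) = 1.662 × 10⁻¹⁵ J.
V = KE/e = 1.662 × 10⁻¹⁵ / (1.602 × 10⁻¹⁹) = 10.4 kV.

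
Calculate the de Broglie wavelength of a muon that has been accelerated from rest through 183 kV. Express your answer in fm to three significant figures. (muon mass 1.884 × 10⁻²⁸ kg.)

KE = eV = 1.602 × 10⁻¹⁹ × 1.830 × 10⁵ = 2.932 × 10⁻¹⁴ J.
p = √(2mKE) = √(2 × 1.884 × 10⁻²⁸ × 2.932 × 10⁻¹⁴) = 3.324 × 10⁻²¹ kg·m/s.
λ = h/p = 6.626 × 10⁻³⁴ / 3.324 × 10⁻²¹ = 1.99 × 10⁻¹³ m = 199 fm.

λ = 199 fm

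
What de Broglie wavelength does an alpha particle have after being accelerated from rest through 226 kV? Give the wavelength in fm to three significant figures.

KE = 2eV = 2 × 1.602 × 10⁻¹⁹ × 2.260 × 10⁵ = 7.241 × 10⁻¹⁴ J.
p = √(2mKE) = √(2 × 6.645 × 10⁻²⁷ × 7.241 × 10⁻¹⁴) = 3.102 × 10⁻²⁰ kg·m/s.
λ = h/p = 6.626 × 10⁻³⁴ / 3.102 × 10⁻²⁰ = 2.14 × 10⁻¹⁴ m = 21.4 fm.

λ = 21.4 fm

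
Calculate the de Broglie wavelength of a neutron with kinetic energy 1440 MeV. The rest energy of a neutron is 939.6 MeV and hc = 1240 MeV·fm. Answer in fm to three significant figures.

λ = 0.567 fm

Total energy E = KE + m₀c² = 1440 + 939.6 = 2379.6 MeV.
(pc)² = E² − (m₀c²)² = (2379.6)² − (939.6)² = 4.780 × 10⁶ MeV², so pc = 2186 MeV.
λ = hc/(pc) = 1240 MeV·fm / 2186 MeV = 0.567 fm.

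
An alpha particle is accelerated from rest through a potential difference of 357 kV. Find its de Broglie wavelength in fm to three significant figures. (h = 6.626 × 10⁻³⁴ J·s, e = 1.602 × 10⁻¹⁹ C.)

KE = 2eV = 2 × 1.602 × 10⁻¹⁹ × 3.570 × 10⁵ = 1.144 × 10⁻¹³ J.
p = √(2mKE) = √(2 × 6.645 × 10⁻²⁷ × 1.144 × 10⁻¹³) = 3.899 × 10⁻²⁰ kg·m/s.
λ = h/p = 6.626 × 10⁻³⁴ / 3.899 × 10⁻²⁰ = 1.70 × 10⁻¹⁴ m = 17.0 fm.

λ = 17.0 fm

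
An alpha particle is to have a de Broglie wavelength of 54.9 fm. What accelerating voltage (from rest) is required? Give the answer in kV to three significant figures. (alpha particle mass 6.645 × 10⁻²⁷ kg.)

p = h/λ = 6.626 × 10⁻³⁴ / 5.490 × 10⁻¹⁴ = 1.207 × 10⁻²⁰ kg·m/s.
KE = p²/(2m) = 1.096 × 10⁻¹⁴ J.
V = KE/2e = 1.096 × 10⁻¹⁴ / (2 × 1.602 × 10⁻¹⁹) = 34.2 kV.

V = 34.2 kV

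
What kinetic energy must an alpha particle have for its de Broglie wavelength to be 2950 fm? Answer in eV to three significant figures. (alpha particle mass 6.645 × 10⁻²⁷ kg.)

KE = 23.7 eV

p = h/λ = 6.626 × 10⁻³⁴ / 2.950 × 10⁻¹² = 2.246 × 10⁻²² kg·m/s.
KE = p²/(2m) = (2.246 × 10⁻²²)² / (2 × 6.645 × 10⁻²⁷) = 3.796 × 10⁻¹⁸ J = 23.7 eV.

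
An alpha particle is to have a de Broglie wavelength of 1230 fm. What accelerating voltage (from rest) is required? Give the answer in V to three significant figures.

V = 68.2 V

p = h/λ = 6.626 × 10⁻³⁴ / 1.230 × 10⁻¹² = 5.387 × 10⁻²² kg·m/s.
KE = p²/(2m) = 2.184 × 10⁻¹⁷ J.
V = KE/2e = 2.184 × 10⁻¹⁷ / (2 × 1.602 × 10⁻¹⁹) = 68.2 V.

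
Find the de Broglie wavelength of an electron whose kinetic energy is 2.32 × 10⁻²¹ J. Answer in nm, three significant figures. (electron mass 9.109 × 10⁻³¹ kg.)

λ = 10.2 nm

p = √(2mKE) = √(2 × 9.109 × 10⁻³¹ × 2.320 × 10⁻²¹) = 6.501 × 10⁻²⁶ kg·m/s.
λ = h/p = 6.626 × 10⁻³⁴ / 6.501 × 10⁻²⁶ = 1.02 × 10⁻⁸ m = 10.2 nm.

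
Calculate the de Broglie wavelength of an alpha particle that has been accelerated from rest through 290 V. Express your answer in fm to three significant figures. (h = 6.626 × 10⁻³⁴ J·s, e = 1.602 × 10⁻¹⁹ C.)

λ = 596 fm

KE = 2eV = 2 × 1.602 × 10⁻¹⁹ × 290.0 = 9.292 × 10⁻¹⁷ J.
p = √(2mKE) = √(2 × 6.645 × 10⁻²⁷ × 9.292 × 10⁻¹⁷) = 1.111 × 10⁻²¹ kg·m/s.
λ = h/p = 6.626 × 10⁻³⁴ / 1.111 × 10⁻²¹ = 5.96 × 10⁻¹³ m = 596 fm.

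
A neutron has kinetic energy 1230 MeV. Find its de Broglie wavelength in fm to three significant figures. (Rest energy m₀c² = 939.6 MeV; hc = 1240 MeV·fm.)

Total energy E = KE + m₀c² = 1230 + 939.6 = 2169.6 MeV.
(pc)² = E² − (m₀c²)² = (2169.6)² − (939.6)² = 3.824 × 10⁶ MeV², so pc = 1956 MeV.
λ = hc/(pc) = 1240 MeV·fm / 1956 MeV = 0.634 fm.

λ = 0.634 fm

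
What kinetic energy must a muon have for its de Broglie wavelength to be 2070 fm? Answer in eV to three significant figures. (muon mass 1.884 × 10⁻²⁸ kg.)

p = h/λ = 6.626 × 10⁻³⁴ / 2.070 × 10⁻¹² = 3.201 × 10⁻²² kg·m/s.
KE = p²/(2m) = (3.201 × 10⁻²²)² / (2 × 1.884 × 10⁻²⁸) = 2.719 × 10⁻¹⁶ J = 1700 eV.

KE = 1700 eV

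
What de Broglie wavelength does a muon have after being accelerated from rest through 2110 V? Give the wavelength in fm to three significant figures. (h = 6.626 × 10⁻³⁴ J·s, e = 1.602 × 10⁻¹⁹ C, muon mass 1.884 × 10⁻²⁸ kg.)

λ = 1860 fm

KE = eV = 1.602 × 10⁻¹⁹ × 2110 = 3.380 × 10⁻¹⁶ J.
p = √(2mKE) = √(2 × 1.884 × 10⁻²⁸ × 3.380 × 10⁻¹⁶) = 3.569 × 10⁻²² kg·m/s.
λ = h/p = 6.626 × 10⁻³⁴ / 3.569 × 10⁻²² = 1.86 × 10⁻¹² m = 1860 fm.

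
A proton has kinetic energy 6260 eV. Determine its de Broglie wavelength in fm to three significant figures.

KE = 6260 eV = 1.003 × 10⁻¹⁵ J.
p = √(2mKE) = √(2 × 1.673 × 10⁻²⁷ × 1.003 × 10⁻¹⁵) = 1.832 × 10⁻²¹ kg·m/s.
λ = h/p = 6.626 × 10⁻³⁴ / 1.832 × 10⁻²¹ = 3.62 × 10⁻¹³ m = 362 fm.

λ = 362 fm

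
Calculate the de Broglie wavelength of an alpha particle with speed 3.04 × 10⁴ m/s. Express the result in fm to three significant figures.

λ = 3280 fm

p = mv = 6.645 × 10⁻²⁷ × 3.04 × 10⁴ = 2.020 × 10⁻²² kg·m/s.
λ = h/p = 6.626 × 10⁻³⁴ / 2.020 × 10⁻²² = 3.28 × 10⁻¹² m = 3280 fm.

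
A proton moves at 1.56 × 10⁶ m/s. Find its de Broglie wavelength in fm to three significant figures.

p = mv = 1.673 × 10⁻²⁷ × 1.56 × 10⁶ = 2.610 × 10⁻²¹ kg·m/s.
λ = h/p = 6.626 × 10⁻³⁴ / 2.610 × 10⁻²¹ = 2.54 × 10⁻¹³ m = 254 fm.

λ = 254 fm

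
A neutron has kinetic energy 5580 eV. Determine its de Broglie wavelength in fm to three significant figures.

KE = 5580 eV = 8.939 × 10⁻¹⁶ J.
p = √(2mKE) = √(2 × 1.675 × 10⁻²⁷ × 8.939 × 10⁻¹⁶) = 1.730 × 10⁻²¹ kg·m/s.
λ = h/p = 6.626 × 10⁻³⁴ / 1.730 × 10⁻²¹ = 3.83 × 10⁻¹³ m = 383 fm.

λ = 383 fm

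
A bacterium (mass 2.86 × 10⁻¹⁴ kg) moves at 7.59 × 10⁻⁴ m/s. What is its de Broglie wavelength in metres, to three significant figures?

p = mv = 2.86 × 10⁻¹⁴ × 7.59 × 10⁻⁴ = 2.171 × 10⁻¹⁷ kg·m/s.
λ = h/p = 6.626 × 10⁻³⁴ / 2.171 × 10⁻¹⁷ = 3.05 × 10⁻¹⁷ m.

λ = 3.05 × 10⁻¹⁷ m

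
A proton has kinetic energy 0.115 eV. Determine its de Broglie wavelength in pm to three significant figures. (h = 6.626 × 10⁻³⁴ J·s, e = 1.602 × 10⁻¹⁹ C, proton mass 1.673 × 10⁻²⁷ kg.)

λ = 84.4 pm

KE = 0.115 eV = 1.842 × 10⁻²⁰ J.
p = √(2mKE) = √(2 × 1.673 × 10⁻²⁷ × 1.842 × 10⁻²⁰) = 7.851 × 10⁻²⁴ kg·m/s.
λ = h/p = 6.626 × 10⁻³⁴ / 7.851 × 10⁻²⁴ = 8.44 × 10⁻¹¹ m = 84.4 pm.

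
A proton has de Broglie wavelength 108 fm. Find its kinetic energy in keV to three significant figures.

p = h/λ = 6.626 × 10⁻³⁴ / 1.080 × 10⁻¹³ = 6.135 × 10⁻²¹ kg·m/s.
KE = p²/(2m) = (6.135 × 10⁻²¹)² / (2 × 1.673 × 10⁻²⁷) = 1.125 × 10⁻¹⁴ J = 70.2 keV.

KE = 70.2 keV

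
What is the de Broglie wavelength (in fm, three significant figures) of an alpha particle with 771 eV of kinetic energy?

λ = 517 fm

KE = 771 eV = 1.235 × 10⁻¹⁶ J.
p = √(2mKE) = √(2 × 6.645 × 10⁻²⁷ × 1.235 × 10⁻¹⁶) = 1.281 × 10⁻²¹ kg·m/s.
λ = h/p = 6.626 × 10⁻³⁴ / 1.281 × 10⁻²¹ = 5.17 × 10⁻¹³ m = 517 fm.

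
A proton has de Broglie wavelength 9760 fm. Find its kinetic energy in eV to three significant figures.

p = h/λ = 6.626 × 10⁻³⁴ / 9.760 × 10⁻¹² = 6.789 × 10⁻²³ kg·m/s.
KE = p²/(2m) = (6.789 × 10⁻²³)² / (2 × 1.673 × 10⁻²⁷) = 1.377 × 10⁻¹⁸ J = 8.60 eV.

KE = 8.60 eV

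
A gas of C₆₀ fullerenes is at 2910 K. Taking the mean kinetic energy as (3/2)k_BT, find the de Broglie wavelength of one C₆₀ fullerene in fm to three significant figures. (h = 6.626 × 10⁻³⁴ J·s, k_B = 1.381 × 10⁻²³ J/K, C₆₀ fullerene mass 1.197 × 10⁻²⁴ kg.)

KE = (3/2)k_BT = 1.5 × 1.381 × 10⁻²³ × 2910 = 6.028 × 10⁻²⁰ J.
p = √(2mKE) = √(2 × 1.197 × 10⁻²⁴ × 6.028 × 10⁻²⁰) = 3.799 × 10⁻²² kg·m/s.
λ = h/p = 1.74 × 10⁻¹² m = 1740 fm.

λ = 1740 fm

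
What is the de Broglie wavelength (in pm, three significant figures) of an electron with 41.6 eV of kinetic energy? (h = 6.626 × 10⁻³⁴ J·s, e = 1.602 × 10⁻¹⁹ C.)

KE = 41.6 eV = 6.664 × 10⁻¹⁸ J.
p = √(2mKE) = √(2 × 9.109 × 10⁻³¹ × 6.664 × 10⁻¹⁸) = 3.484 × 10⁻²⁴ kg·m/s.
λ = h/p = 6.626 × 10⁻³⁴ / 3.484 × 10⁻²⁴ = 1.90 × 10⁻¹⁰ m = 190 pm.

λ = 190 pm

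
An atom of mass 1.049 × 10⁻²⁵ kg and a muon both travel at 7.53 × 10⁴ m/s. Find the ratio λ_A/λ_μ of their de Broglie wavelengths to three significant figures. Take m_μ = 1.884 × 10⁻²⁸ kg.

At fixed v, p = mv so λ = h/(mv) ∝ 1/m.
λ_A/λ_μ = m_μ/m_A = 1.884 × 10⁻²⁸/1.049 × 10⁻²⁵ = 1.80 × 10⁻³.

λ_A/λ_μ = 1.80 × 10⁻³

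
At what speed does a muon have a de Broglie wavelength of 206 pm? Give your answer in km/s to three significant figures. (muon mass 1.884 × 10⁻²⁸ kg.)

v = 17.1 km/s

p = h/λ = 6.626 × 10⁻³⁴ / 2.060 × 10⁻¹⁰ = 3.217 × 10⁻²⁴ kg·m/s.
v = p/m = 3.217 × 10⁻²⁴ / 1.884 × 10⁻²⁸ = 1.71 × 10⁴ m/s = 17.1 km/s.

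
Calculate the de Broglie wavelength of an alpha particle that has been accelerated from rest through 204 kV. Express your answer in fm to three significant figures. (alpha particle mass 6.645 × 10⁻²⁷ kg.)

KE = 2eV = 2 × 1.602 × 10⁻¹⁹ × 2.040 × 10⁵ = 6.536 × 10⁻¹⁴ J.
p = √(2mKE) = √(2 × 6.645 × 10⁻²⁷ × 6.536 × 10⁻¹⁴) = 2.947 × 10⁻²⁰ kg·m/s.
λ = h/p = 6.626 × 10⁻³⁴ / 2.947 × 10⁻²⁰ = 2.25 × 10⁻¹⁴ m = 22.5 fm.

λ = 22.5 fm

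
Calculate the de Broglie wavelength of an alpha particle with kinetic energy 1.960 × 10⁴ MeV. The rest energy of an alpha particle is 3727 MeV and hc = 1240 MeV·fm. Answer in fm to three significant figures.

Total energy E = KE + m₀c² = 1.960 × 10⁴ + 3727 = 23327 MeV.
(pc)² = E² − (m₀c²)² = (23327)² − (3727)² = 5.303 × 10⁸ MeV², so pc = 2.303 × 10⁴ MeV.
λ = hc/(pc) = 1240 MeV·fm / 2.303 × 10⁴ MeV = 0.0538 fm.

λ = 0.0538 fm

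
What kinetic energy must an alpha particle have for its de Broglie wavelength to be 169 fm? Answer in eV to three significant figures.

p = h/λ = 6.626 × 10⁻³⁴ / 1.690 × 10⁻¹³ = 3.921 × 10⁻²¹ kg·m/s.
KE = p²/(2m) = (3.921 × 10⁻²¹)² / (2 × 6.645 × 10⁻²⁷) = 1.157 × 10⁻¹⁵ J = 7220 eV.

KE = 7220 eV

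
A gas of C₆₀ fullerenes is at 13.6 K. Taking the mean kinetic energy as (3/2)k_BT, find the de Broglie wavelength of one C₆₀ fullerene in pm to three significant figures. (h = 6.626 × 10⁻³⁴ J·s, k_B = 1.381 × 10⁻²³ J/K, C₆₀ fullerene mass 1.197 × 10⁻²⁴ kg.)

λ = 25.5 pm

KE = (3/2)k_BT = 1.5 × 1.381 × 10⁻²³ × 13.6 = 2.817 × 10⁻²² J.
p = √(2mKE) = √(2 × 1.197 × 10⁻²⁴ × 2.817 × 10⁻²²) = 2.597 × 10⁻²³ kg·m/s.
λ = h/p = 2.55 × 10⁻¹¹ m = 25.5 pm.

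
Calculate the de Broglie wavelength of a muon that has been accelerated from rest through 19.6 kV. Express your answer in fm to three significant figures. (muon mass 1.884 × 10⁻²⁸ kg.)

KE = eV = 1.602 × 10⁻¹⁹ × 1.960 × 10⁴ = 3.140 × 10⁻¹⁵ J.
p = √(2mKE) = √(2 × 1.884 × 10⁻²⁸ × 3.140 × 10⁻¹⁵) = 1.088 × 10⁻²¹ kg·m/s.
λ = h/p = 6.626 × 10⁻³⁴ / 1.088 × 10⁻²¹ = 6.09 × 10⁻¹³ m = 609 fm.

λ = 609 fm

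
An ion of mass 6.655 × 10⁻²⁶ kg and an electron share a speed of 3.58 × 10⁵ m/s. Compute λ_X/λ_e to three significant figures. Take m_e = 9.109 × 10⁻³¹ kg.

At fixed v, p = mv so λ = h/(mv) ∝ 1/m.
λ_X/λ_e = m_e/m_X = 9.109 × 10⁻³¹/6.655 × 10⁻²⁶ = 1.37 × 10⁻⁵.

λ_X/λ_e = 1.37 × 10⁻⁵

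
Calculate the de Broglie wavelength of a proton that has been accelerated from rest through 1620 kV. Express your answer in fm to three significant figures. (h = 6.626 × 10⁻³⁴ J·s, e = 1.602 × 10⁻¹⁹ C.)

KE = eV = 1.602 × 10⁻¹⁹ × 1.620 × 10⁶ = 2.595 × 10⁻¹³ J.
p = √(2mKE) = √(2 × 1.673 × 10⁻²⁷ × 2.595 × 10⁻¹³) = 2.947 × 10⁻²⁰ kg·m/s.
λ = h/p = 6.626 × 10⁻³⁴ / 2.947 × 10⁻²⁰ = 2.25 × 10⁻¹⁴ m = 22.5 fm.

λ = 22.5 fm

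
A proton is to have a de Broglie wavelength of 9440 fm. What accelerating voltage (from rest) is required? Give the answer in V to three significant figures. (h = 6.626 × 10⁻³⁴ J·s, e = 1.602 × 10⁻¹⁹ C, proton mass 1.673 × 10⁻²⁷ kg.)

p = h/λ = 6.626 × 10⁻³⁴ / 9.440 × 10⁻¹² = 7.019 × 10⁻²³ kg·m/s.
KE = p²/(2m) = 1.472 × 10⁻¹⁸ J.
V = KE/e = 1.472 × 10⁻¹⁸ / (1.602 × 10⁻¹⁹) = 9.19 V.

V = 9.19 V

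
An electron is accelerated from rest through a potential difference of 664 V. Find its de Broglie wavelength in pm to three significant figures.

KE = eV = 1.602 × 10⁻¹⁹ × 664.0 = 1.064 × 10⁻¹⁶ J.
p = √(2mKE) = √(2 × 9.109 × 10⁻³¹ × 1.064 × 10⁻¹⁶) = 1.392 × 10⁻²³ kg·m/s.
λ = h/p = 6.626 × 10⁻³⁴ / 1.392 × 10⁻²³ = 4.76 × 10⁻¹¹ m = 47.6 pm.

λ = 47.6 pm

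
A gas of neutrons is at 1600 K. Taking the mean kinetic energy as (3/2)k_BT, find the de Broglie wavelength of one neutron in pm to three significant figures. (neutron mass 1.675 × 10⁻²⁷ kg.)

λ = 62.9 pm

KE = (3/2)k_BT = 1.5 × 1.381 × 10⁻²³ × 1600 = 3.314 × 10⁻²⁰ J.
p = √(2mKE) = √(2 × 1.675 × 10⁻²⁷ × 3.314 × 10⁻²⁰) = 1.054 × 10⁻²³ kg·m/s.
λ = h/p = 6.29 × 10⁻¹¹ m = 62.9 pm.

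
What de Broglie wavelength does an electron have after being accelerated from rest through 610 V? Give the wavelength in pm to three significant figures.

KE = eV = 1.602 × 10⁻¹⁹ × 610.0 = 9.772 × 10⁻¹⁷ J.
p = √(2mKE) = √(2 × 9.109 × 10⁻³¹ × 9.772 × 10⁻¹⁷) = 1.334 × 10⁻²³ kg·m/s.
λ = h/p = 6.626 × 10⁻³⁴ / 1.334 × 10⁻²³ = 4.97 × 10⁻¹¹ m = 49.7 pm.

λ = 49.7 pm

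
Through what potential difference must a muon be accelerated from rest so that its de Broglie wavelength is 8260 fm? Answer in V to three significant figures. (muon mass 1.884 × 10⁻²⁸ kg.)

p = h/λ = 6.626 × 10⁻³⁴ / 8.260 × 10⁻¹² = 8.022 × 10⁻²³ kg·m/s.
KE = p²/(2m) = 1.708 × 10⁻¹⁷ J.
V = KE/e = 1.708 × 10⁻¹⁷ / (1.602 × 10⁻¹⁹) = 107 V.

V = 107 V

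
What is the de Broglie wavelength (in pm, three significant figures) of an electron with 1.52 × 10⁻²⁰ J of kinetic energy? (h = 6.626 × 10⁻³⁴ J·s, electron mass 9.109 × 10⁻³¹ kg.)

λ = 3980 pm

p = √(2mKE) = √(2 × 9.109 × 10⁻³¹ × 1.520 × 10⁻²⁰) = 1.664 × 10⁻²⁵ kg·m/s.
λ = h/p = 6.626 × 10⁻³⁴ / 1.664 × 10⁻²⁵ = 3.98 × 10⁻⁹ m = 3980 pm.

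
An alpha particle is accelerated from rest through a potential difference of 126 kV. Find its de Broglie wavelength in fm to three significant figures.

KE = 2eV = 2 × 1.602 × 10⁻¹⁹ × 1.260 × 10⁵ = 4.037 × 10⁻¹⁴ J.
p = √(2mKE) = √(2 × 6.645 × 10⁻²⁷ × 4.037 × 10⁻¹⁴) = 2.316 × 10⁻²⁰ kg·m/s.
λ = h/p = 6.626 × 10⁻³⁴ / 2.316 × 10⁻²⁰ = 2.86 × 10⁻¹⁴ m = 28.6 fm.

λ = 28.6 fm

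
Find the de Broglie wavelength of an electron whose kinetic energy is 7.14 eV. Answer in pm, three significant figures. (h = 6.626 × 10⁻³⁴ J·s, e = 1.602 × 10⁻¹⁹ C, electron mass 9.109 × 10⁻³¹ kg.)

λ = 459 pm

KE = 7.14 eV = 1.144 × 10⁻¹⁸ J.
p = √(2mKE) = √(2 × 9.109 × 10⁻³¹ × 1.144 × 10⁻¹⁸) = 1.444 × 10⁻²⁴ kg·m/s.
λ = h/p = 6.626 × 10⁻³⁴ / 1.444 × 10⁻²⁴ = 4.59 × 10⁻¹⁰ m = 459 pm.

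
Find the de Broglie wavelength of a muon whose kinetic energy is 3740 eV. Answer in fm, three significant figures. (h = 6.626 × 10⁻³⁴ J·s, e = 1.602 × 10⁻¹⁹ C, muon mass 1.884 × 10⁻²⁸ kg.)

KE = 3740 eV = 5.991 × 10⁻¹⁶ J.
p = √(2mKE) = √(2 × 1.884 × 10⁻²⁸ × 5.991 × 10⁻¹⁶) = 4.751 × 10⁻²² kg·m/s.
λ = h/p = 6.626 × 10⁻³⁴ / 4.751 × 10⁻²² = 1.39 × 10⁻¹² m = 1390 fm.

λ = 1390 fm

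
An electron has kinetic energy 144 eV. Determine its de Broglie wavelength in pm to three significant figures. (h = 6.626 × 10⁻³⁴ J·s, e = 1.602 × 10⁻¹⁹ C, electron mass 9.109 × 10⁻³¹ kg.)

λ = 102 pm

KE = 144 eV = 2.307 × 10⁻¹⁷ J.
p = √(2mKE) = √(2 × 9.109 × 10⁻³¹ × 2.307 × 10⁻¹⁷) = 6.483 × 10⁻²⁴ kg·m/s.
λ = h/p = 6.626 × 10⁻³⁴ / 6.483 × 10⁻²⁴ = 1.02 × 10⁻¹⁰ m = 102 pm.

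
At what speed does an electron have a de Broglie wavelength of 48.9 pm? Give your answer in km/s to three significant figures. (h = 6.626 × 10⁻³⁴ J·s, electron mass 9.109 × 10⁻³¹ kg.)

v = 1.49 × 10⁴ km/s

p = h/λ = 6.626 × 10⁻³⁴ / 4.890 × 10⁻¹¹ = 1.355 × 10⁻²³ kg·m/s.
v = p/m = 1.355 × 10⁻²³ / 9.109 × 10⁻³¹ = 1.49 × 10⁷ m/s = 1.49 × 10⁴ km/s.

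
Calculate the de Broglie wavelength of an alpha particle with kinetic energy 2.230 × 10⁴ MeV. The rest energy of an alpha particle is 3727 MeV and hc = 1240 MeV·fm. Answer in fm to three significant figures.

λ = 0.0481 fm

Total energy E = KE + m₀c² = 2.230 × 10⁴ + 3727 = 26027 MeV.
(pc)² = E² − (m₀c²)² = (26027)² − (3727)² = 6.635 × 10⁸ MeV², so pc = 2.576 × 10⁴ MeV.
λ = hc/(pc) = 1240 MeV·fm / 2.576 × 10⁴ MeV = 0.0481 fm.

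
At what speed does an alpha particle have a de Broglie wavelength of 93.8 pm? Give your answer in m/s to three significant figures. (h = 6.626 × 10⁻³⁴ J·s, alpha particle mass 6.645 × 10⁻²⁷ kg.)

v = 1060 m/s

p = h/λ = 6.626 × 10⁻³⁴ / 9.380 × 10⁻¹¹ = 7.064 × 10⁻²⁴ kg·m/s.
v = p/m = 7.064 × 10⁻²⁴ / 6.645 × 10⁻²⁷ = 1.06 × 10³ m/s = 1060 m/s.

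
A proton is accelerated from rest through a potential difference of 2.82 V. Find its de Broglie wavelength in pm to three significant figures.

λ = 17.0 pm

KE = eV = 1.602 × 10⁻¹⁹ × 2.820 = 4.518 × 10⁻¹⁹ J.
p = √(2mKE) = √(2 × 1.673 × 10⁻²⁷ × 4.518 × 10⁻¹⁹) = 3.888 × 10⁻²³ kg·m/s.
λ = h/p = 6.626 × 10⁻³⁴ / 3.888 × 10⁻²³ = 1.70 × 10⁻¹¹ m = 17.0 pm.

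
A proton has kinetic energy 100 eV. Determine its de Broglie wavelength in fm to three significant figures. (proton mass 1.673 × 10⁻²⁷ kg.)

λ = 2860 fm

KE = 100 eV = 1.602 × 10⁻¹⁷ J.
p = √(2mKE) = √(2 × 1.673 × 10⁻²⁷ × 1.602 × 10⁻¹⁷) = 2.315 × 10⁻²² kg·m/s.
λ = h/p = 6.626 × 10⁻³⁴ / 2.315 × 10⁻²² = 2.86 × 10⁻¹² m = 2860 fm.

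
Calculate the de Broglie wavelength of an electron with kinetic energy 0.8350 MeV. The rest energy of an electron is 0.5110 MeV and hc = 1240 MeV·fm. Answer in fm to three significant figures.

Total energy E = KE + m₀c² = 0.8350 + 0.5110 = 1.3460 MeV.
(pc)² = E² − (m₀c²)² = (1.3460)² − (0.5110)² = 1.551 MeV², so pc = 1.245 MeV.
λ = hc/(pc) = 1240 MeV·fm / 1.245 MeV = 996 fm.

λ = 996 fm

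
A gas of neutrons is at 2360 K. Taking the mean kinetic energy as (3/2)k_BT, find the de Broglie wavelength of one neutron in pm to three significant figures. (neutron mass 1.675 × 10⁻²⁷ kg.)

λ = 51.8 pm

KE = (3/2)k_BT = 1.5 × 1.381 × 10⁻²³ × 2360 = 4.889 × 10⁻²⁰ J.
p = √(2mKE) = √(2 × 1.675 × 10⁻²⁷ × 4.889 × 10⁻²⁰) = 1.280 × 10⁻²³ kg·m/s.
λ = h/p = 5.18 × 10⁻¹¹ m = 51.8 pm.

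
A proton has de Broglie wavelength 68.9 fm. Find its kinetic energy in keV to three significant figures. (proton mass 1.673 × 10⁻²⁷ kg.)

p = h/λ = 6.626 × 10⁻³⁴ / 6.890 × 10⁻¹⁴ = 9.617 × 10⁻²¹ kg·m/s.
KE = p²/(2m) = (9.617 × 10⁻²¹)² / (2 × 1.673 × 10⁻²⁷) = 2.764 × 10⁻¹⁴ J = 173 keV.

KE = 173 keV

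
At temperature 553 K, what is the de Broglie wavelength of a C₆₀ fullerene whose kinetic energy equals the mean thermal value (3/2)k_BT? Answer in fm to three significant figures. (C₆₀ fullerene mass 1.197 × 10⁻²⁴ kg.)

KE = (3/2)k_BT = 1.5 × 1.381 × 10⁻²³ × 553 = 1.146 × 10⁻²⁰ J.
p = √(2mKE) = √(2 × 1.197 × 10⁻²⁴ × 1.146 × 10⁻²⁰) = 1.656 × 10⁻²² kg·m/s.
λ = h/p = 4.00 × 10⁻¹² m = 4000 fm.

λ = 4000 fm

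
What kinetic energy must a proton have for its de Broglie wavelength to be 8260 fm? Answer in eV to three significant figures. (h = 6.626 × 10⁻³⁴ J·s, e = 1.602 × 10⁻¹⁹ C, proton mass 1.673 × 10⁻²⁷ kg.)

KE = 12.0 eV

p = h/λ = 6.626 × 10⁻³⁴ / 8.260 × 10⁻¹² = 8.022 × 10⁻²³ kg·m/s.
KE = p²/(2m) = (8.022 × 10⁻²³)² / (2 × 1.673 × 10⁻²⁷) = 1.923 × 10⁻¹⁸ J = 12.0 eV.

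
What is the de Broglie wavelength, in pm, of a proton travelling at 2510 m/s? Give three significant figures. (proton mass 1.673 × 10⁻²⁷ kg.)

p = mv = 1.673 × 10⁻²⁷ × 2510 = 4.199 × 10⁻²⁴ kg·m/s.
λ = h/p = 6.626 × 10⁻³⁴ / 4.199 × 10⁻²⁴ = 1.58 × 10⁻¹⁰ m = 158 pm.

λ = 158 pm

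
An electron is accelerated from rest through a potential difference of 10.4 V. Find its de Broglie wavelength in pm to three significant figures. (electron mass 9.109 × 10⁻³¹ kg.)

KE = eV = 1.602 × 10⁻¹⁹ × 10.40 = 1.666 × 10⁻¹⁸ J.
p = √(2mKE) = √(2 × 9.109 × 10⁻³¹ × 1.666 × 10⁻¹⁸) = 1.742 × 10⁻²⁴ kg·m/s.
λ = h/p = 6.626 × 10⁻³⁴ / 1.742 × 10⁻²⁴ = 3.80 × 10⁻¹⁰ m = 380 pm.

λ = 380 pm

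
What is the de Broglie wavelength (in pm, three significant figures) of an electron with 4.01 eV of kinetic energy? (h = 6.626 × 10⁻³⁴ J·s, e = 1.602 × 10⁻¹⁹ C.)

KE = 4.01 eV = 6.424 × 10⁻¹⁹ J.
p = √(2mKE) = √(2 × 9.109 × 10⁻³¹ × 6.424 × 10⁻¹⁹) = 1.082 × 10⁻²⁴ kg·m/s.
λ = h/p = 6.626 × 10⁻³⁴ / 1.082 × 10⁻²⁴ = 6.12 × 10⁻¹⁰ m = 612 pm.

λ = 612 pm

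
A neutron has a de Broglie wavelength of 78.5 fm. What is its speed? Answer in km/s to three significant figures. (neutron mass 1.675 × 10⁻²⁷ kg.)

v = 5040 km/s

p = h/λ = 6.626 × 10⁻³⁴ / 7.850 × 10⁻¹⁴ = 8.441 × 10⁻²¹ kg·m/s.
v = p/m = 8.441 × 10⁻²¹ / 1.675 × 10⁻²⁷ = 5.04 × 10⁶ m/s = 5040 km/s.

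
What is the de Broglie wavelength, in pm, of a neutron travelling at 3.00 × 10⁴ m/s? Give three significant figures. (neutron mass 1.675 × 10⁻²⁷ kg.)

p = mv = 1.675 × 10⁻²⁷ × 3.00 × 10⁴ = 5.025 × 10⁻²³ kg·m/s.
λ = h/p = 6.626 × 10⁻³⁴ / 5.025 × 10⁻²³ = 1.32 × 10⁻¹¹ m = 13.2 pm.

λ = 13.2 pm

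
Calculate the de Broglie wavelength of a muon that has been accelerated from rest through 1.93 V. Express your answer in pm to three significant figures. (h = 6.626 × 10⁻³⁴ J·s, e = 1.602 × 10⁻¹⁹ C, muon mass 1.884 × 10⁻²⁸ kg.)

KE = eV = 1.602 × 10⁻¹⁹ × 1.930 = 3.092 × 10⁻¹⁹ J.
p = √(2mKE) = √(2 × 1.884 × 10⁻²⁸ × 3.092 × 10⁻¹⁹) = 1.079 × 10⁻²³ kg·m/s.
λ = h/p = 6.626 × 10⁻³⁴ / 1.079 × 10⁻²³ = 6.14 × 10⁻¹¹ m = 61.4 pm.

λ = 61.4 pm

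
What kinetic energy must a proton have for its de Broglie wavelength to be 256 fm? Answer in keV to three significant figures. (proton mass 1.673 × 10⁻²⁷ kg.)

KE = 12.5 keV

p = h/λ = 6.626 × 10⁻³⁴ / 2.560 × 10⁻¹³ = 2.588 × 10⁻²¹ kg·m/s.
KE = p²/(2m) = (2.588 × 10⁻²¹)² / (2 × 1.673 × 10⁻²⁷) = 2.002 × 10⁻¹⁵ J = 12.5 keV.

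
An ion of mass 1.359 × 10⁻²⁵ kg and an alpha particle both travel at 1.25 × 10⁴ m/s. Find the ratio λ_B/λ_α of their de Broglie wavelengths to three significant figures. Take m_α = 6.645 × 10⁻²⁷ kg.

λ_B/λ_α = 0.0489

At fixed v, p = mv so λ = h/(mv) ∝ 1/m.
λ_B/λ_α = m_α/m_B = 6.645 × 10⁻²⁷/1.359 × 10⁻²⁵ = 0.0489.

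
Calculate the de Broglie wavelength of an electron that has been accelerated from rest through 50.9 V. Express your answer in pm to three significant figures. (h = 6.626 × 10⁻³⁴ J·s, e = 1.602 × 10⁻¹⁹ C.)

λ = 172 pm

KE = eV = 1.602 × 10⁻¹⁹ × 50.90 = 8.154 × 10⁻¹⁸ J.
p = √(2mKE) = √(2 × 9.109 × 10⁻³¹ × 8.154 × 10⁻¹⁸) = 3.854 × 10⁻²⁴ kg·m/s.
λ = h/p = 6.626 × 10⁻³⁴ / 3.854 × 10⁻²⁴ = 1.72 × 10⁻¹⁰ m = 172 pm.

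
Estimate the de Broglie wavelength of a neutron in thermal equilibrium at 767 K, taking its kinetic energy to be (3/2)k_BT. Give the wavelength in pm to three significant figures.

KE = (3/2)k_BT = 1.5 × 1.381 × 10⁻²³ × 767 = 1.589 × 10⁻²⁰ J.
p = √(2mKE) = √(2 × 1.675 × 10⁻²⁷ × 1.589 × 10⁻²⁰) = 7.296 × 10⁻²⁴ kg·m/s.
λ = h/p = 9.08 × 10⁻¹¹ m = 90.8 pm.

λ = 90.8 pm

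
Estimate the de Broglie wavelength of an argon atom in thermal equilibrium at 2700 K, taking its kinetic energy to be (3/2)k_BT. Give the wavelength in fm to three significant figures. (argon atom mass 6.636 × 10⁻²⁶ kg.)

λ = 7690 fm

KE = (3/2)k_BT = 1.5 × 1.381 × 10⁻²³ × 2700 = 5.593 × 10⁻²⁰ J.
p = √(2mKE) = √(2 × 6.636 × 10⁻²⁶ × 5.593 × 10⁻²⁰) = 8.616 × 10⁻²³ kg·m/s.
λ = h/p = 7.69 × 10⁻¹² m = 7690 fm.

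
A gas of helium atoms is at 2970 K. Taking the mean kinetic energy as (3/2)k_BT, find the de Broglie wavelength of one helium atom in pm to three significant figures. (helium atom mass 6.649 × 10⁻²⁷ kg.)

KE = (3/2)k_BT = 1.5 × 1.381 × 10⁻²³ × 2970 = 6.152 × 10⁻²⁰ J.
p = √(2mKE) = √(2 × 6.649 × 10⁻²⁷ × 6.152 × 10⁻²⁰) = 2.860 × 10⁻²³ kg·m/s.
λ = h/p = 2.32 × 10⁻¹¹ m = 23.2 pm.

λ = 23.2 pm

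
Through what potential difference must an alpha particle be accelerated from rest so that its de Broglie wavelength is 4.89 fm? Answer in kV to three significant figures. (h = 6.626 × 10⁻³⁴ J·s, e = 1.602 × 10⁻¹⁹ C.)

p = h/λ = 6.626 × 10⁻³⁴ / 4.890 × 10⁻¹⁵ = 1.355 × 10⁻¹⁹ kg·m/s.
KE = p²/(2m) = 1.382 × 10⁻¹² J.
V = KE/2e = 1.382 × 10⁻¹² / (2 × 1.602 × 10⁻¹⁹) = 4310 kV.

V = 4310 kV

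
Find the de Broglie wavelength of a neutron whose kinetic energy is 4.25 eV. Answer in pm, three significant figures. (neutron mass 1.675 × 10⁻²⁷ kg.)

λ = 13.9 pm

KE = 4.25 eV = 6.809 × 10⁻¹⁹ J.
p = √(2mKE) = √(2 × 1.675 × 10⁻²⁷ × 6.809 × 10⁻¹⁹) = 4.776 × 10⁻²³ kg·m/s.
λ = h/p = 6.626 × 10⁻³⁴ / 4.776 × 10⁻²³ = 1.39 × 10⁻¹¹ m = 13.9 pm.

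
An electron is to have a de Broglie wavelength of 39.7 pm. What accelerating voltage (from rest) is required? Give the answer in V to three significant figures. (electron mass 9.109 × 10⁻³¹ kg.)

V = 954 V

p = h/λ = 6.626 × 10⁻³⁴ / 3.970 × 10⁻¹¹ = 1.669 × 10⁻²³ kg·m/s.
KE = p²/(2m) = 1.529 × 10⁻¹⁶ J.
V = KE/e = 1.529 × 10⁻¹⁶ / (1.602 × 10⁻¹⁹) = 954 V.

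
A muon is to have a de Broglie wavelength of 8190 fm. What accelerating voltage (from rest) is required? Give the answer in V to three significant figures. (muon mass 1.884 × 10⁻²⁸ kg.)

p = h/λ = 6.626 × 10⁻³⁴ / 8.190 × 10⁻¹² = 8.090 × 10⁻²³ kg·m/s.
KE = p²/(2m) = 1.737 × 10⁻¹⁷ J.
V = KE/e = 1.737 × 10⁻¹⁷ / (1.602 × 10⁻¹⁹) = 108 V.

V = 108 V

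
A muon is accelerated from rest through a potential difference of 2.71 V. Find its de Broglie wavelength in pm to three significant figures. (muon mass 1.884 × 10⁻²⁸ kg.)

λ = 51.8 pm

KE = eV = 1.602 × 10⁻¹⁹ × 2.710 = 4.341 × 10⁻¹⁹ J.
p = √(2mKE) = √(2 × 1.884 × 10⁻²⁸ × 4.341 × 10⁻¹⁹) = 1.279 × 10⁻²³ kg·m/s.
λ = h/p = 6.626 × 10⁻³⁴ / 1.279 × 10⁻²³ = 5.18 × 10⁻¹¹ m = 51.8 pm.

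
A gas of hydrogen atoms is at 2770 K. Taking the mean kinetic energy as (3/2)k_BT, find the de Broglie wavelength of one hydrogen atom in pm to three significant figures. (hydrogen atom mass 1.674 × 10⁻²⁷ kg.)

KE = (3/2)k_BT = 1.5 × 1.381 × 10⁻²³ × 2770 = 5.738 × 10⁻²⁰ J.
p = √(2mKE) = √(2 × 1.674 × 10⁻²⁷ × 5.738 × 10⁻²⁰) = 1.386 × 10⁻²³ kg·m/s.
λ = h/p = 4.78 × 10⁻¹¹ m = 47.8 pm.

λ = 47.8 pm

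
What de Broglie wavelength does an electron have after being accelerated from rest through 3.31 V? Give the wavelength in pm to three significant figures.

KE = eV = 1.602 × 10⁻¹⁹ × 3.310 = 5.303 × 10⁻¹⁹ J.
p = √(2mKE) = √(2 × 9.109 × 10⁻³¹ × 5.303 × 10⁻¹⁹) = 9.829 × 10⁻²⁵ kg·m/s.
λ = h/p = 6.626 × 10⁻³⁴ / 9.829 × 10⁻²⁵ = 6.74 × 10⁻¹⁰ m = 674 pm.

λ = 674 pm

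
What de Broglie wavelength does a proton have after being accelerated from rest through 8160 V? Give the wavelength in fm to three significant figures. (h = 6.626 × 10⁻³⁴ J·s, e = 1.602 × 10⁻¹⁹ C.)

λ = 317 fm

KE = eV = 1.602 × 10⁻¹⁹ × 8160 = 1.307 × 10⁻¹⁵ J.
p = √(2mKE) = √(2 × 1.673 × 10⁻²⁷ × 1.307 × 10⁻¹⁵) = 2.091 × 10⁻²¹ kg·m/s.
λ = h/p = 6.626 × 10⁻³⁴ / 2.091 × 10⁻²¹ = 3.17 × 10⁻¹³ m = 317 fm.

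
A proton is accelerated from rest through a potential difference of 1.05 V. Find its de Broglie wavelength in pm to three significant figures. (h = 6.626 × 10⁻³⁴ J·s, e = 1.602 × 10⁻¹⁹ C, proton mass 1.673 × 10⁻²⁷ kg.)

KE = eV = 1.602 × 10⁻¹⁹ × 1.050 = 1.682 × 10⁻¹⁹ J.
p = √(2mKE) = √(2 × 1.673 × 10⁻²⁷ × 1.682 × 10⁻¹⁹) = 2.372 × 10⁻²³ kg·m/s.
λ = h/p = 6.626 × 10⁻³⁴ / 2.372 × 10⁻²³ = 2.79 × 10⁻¹¹ m = 27.9 pm.

λ = 27.9 pm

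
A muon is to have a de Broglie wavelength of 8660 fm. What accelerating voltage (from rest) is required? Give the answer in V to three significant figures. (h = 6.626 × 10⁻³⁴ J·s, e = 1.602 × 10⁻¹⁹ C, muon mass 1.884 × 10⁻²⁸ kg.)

V = 97.0 V

p = h/λ = 6.626 × 10⁻³⁴ / 8.660 × 10⁻¹² = 7.651 × 10⁻²³ kg·m/s.
KE = p²/(2m) = 1.554 × 10⁻¹⁷ J.
V = KE/e = 1.554 × 10⁻¹⁷ / (1.602 × 10⁻¹⁹) = 97.0 V.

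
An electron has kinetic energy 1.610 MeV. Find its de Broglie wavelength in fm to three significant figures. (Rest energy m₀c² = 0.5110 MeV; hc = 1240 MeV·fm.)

λ = 602 fm

Total energy E = KE + m₀c² = 1.610 + 0.5110 = 2.1210 MeV.
(pc)² = E² − (m₀c²)² = (2.1210)² − (0.5110)² = 4.238 MeV², so pc = 2.059 MeV.
λ = hc/(pc) = 1240 MeV·fm / 2.059 MeV = 602 fm.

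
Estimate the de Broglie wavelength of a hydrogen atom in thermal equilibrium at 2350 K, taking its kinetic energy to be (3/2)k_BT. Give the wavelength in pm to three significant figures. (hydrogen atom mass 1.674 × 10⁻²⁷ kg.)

λ = 51.9 pm

KE = (3/2)k_BT = 1.5 × 1.381 × 10⁻²³ × 2350 = 4.868 × 10⁻²⁰ J.
p = √(2mKE) = √(2 × 1.674 × 10⁻²⁷ × 4.868 × 10⁻²⁰) = 1.277 × 10⁻²³ kg·m/s.
λ = h/p = 5.19 × 10⁻¹¹ m = 51.9 pm.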